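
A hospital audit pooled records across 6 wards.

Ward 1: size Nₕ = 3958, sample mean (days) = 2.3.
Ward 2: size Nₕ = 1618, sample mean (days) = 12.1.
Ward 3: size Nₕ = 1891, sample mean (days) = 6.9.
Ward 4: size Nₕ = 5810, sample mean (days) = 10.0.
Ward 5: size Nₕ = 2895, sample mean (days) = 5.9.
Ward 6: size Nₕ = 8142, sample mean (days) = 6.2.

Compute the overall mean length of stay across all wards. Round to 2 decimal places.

6.88

N = 3958 + 1618 + 1891 + 5810 + 2895 + 8142 = 24314.
The stratified mean weights each stratum mean by its population share Nₕ/N.
Σ Nₕx̄ₕ = 3958·2.3 + 1618·12.1 + 1891·6.9 + 5810·10.0 + 2895·5.9 + 8142·6.2 = 9103.4 + 19577.8 + 13047.9 + 58100 + 17080.5 + 50480.4 = 167390.
Divide by N: 167390 / 24314 = 6.8845... → 6.88.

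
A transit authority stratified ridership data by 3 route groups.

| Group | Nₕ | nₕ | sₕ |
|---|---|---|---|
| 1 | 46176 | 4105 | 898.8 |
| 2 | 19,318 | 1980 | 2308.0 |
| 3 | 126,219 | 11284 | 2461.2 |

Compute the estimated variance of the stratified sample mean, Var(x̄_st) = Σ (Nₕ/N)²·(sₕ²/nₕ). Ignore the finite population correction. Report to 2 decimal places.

271.42

N = 191713; Wₕ = Nₕ/N.
group 1: (46176/191713)²·898.8²/4105 = 11.41675
group 2: (19318/191713)²·2308.0²/1980 = 27.31666
group 3: (126219/191713)²·2461.2²/11284 = 232.68966
Sum = 271.42307 → 271.42.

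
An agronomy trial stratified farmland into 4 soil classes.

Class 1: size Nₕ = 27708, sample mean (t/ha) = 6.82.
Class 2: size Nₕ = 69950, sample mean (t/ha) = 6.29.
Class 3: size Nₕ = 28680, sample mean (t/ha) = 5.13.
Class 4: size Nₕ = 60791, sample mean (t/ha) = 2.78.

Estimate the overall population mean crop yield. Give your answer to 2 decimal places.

5.05

N = 27708 + 69950 + 28680 + 60791 = 187129.
Overall mean = Σ (Nₕ/N)·x̄ₕ — weight by population share, not a simple average.
Σ Nₕx̄ₕ = 27708·6.82 + 69950·6.29 + 28680·5.13 + 60791·2.78 = 188968.56 + 439985.5 + 147128.4 + 168998.98 = 945081.44.
Divide by N: 945081.44 / 187129 = 5.0504... → 5.05.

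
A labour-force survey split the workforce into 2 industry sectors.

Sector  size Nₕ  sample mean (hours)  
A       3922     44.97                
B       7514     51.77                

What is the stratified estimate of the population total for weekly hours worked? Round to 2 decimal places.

Estimate total by summing Nₕ·x̄ₕ over strata.
3922·44.97 + 7514·51.77 = 176372.34 + 388999.78 = 565372.12.

565372.12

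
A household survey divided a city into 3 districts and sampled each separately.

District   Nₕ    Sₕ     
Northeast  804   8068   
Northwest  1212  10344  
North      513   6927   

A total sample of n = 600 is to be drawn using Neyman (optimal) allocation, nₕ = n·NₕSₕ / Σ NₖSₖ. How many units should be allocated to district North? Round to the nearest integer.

Σ NₕSₕ = 804·8068 + 1212·10344 + 513·6927 = 22577151.
Share for North: 3553551/22577151 = 0.15740.
n_North = 600 × 0.15740 = 94.438... → 94.

94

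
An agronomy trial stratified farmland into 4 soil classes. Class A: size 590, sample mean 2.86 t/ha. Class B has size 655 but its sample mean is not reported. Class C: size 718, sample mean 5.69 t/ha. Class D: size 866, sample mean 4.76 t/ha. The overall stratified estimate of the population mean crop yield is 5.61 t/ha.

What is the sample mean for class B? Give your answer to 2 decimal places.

N = 590 + 655 + 718 + 866 = 2829.
Overall total = μ·N = 5.61·2829 = 15870.69.
Subtract the known strata: 590·2.86 + 718·5.69 + 866·4.76 = 9894.98.
Remaining total for class B: 15870.69 − 9894.98 = 5975.71.
Divide by its size: 5975.71 / 655 = 9.1232... → 9.12.

9.12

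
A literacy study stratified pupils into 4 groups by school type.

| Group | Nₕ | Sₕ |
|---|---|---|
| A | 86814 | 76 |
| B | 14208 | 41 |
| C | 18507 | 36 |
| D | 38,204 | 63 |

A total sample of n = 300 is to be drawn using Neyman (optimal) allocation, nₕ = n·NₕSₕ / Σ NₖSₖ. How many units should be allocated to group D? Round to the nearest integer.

A: NₕSₕ = 86814·76 = 6597864
B: NₕSₕ = 14208·41 = 582528
C: NₕSₕ = 18507·36 = 666252
D: NₕSₕ = 38204·63 = 2406852
Σ NₕSₕ = 10253496.
n_D = 300·2406852/10253496 = 70.420... → 70.

70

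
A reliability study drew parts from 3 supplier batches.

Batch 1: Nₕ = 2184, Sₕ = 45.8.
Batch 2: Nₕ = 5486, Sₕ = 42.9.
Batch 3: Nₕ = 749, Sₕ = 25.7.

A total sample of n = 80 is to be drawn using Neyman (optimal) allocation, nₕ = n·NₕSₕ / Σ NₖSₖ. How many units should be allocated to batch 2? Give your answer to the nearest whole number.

53

Σ NₕSₕ = 2184·45.8 + 5486·42.9 + 749·25.7 = 354625.9.
Share for 2: 235349.4/354625.9 = 0.66366.
n_2 = 80 × 0.66366 = 53.092... → 53.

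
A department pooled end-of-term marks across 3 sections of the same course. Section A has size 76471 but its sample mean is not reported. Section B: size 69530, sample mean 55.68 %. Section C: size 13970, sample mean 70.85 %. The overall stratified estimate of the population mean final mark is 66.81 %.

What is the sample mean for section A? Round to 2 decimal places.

Σ Nₕx̄ₕ = N·μ, so 76471·x̄_A = 159971·66.81 − (69530·55.68 + 13970·70.85).
= 10687662.51 − 4861204.9 = 5826457.61.
x̄_A = 5826457.61 / 76471 = 76.1917... → 76.19.

76.19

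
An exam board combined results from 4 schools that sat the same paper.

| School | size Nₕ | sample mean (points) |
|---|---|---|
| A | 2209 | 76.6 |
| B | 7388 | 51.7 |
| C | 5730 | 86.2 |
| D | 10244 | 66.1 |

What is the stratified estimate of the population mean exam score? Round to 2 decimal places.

N = 25571; weights Wₕ = Nₕ/N = (0.0864, 0.2889, 0.2241, 0.4006).
x̄_st = Σ Wₕ·x̄ₕ = 0.0864·76.6 + 0.2889·51.7 + 0.2241·86.2 + 0.4006·66.1 ≈ 67.3506...
→ 67.35.

67.35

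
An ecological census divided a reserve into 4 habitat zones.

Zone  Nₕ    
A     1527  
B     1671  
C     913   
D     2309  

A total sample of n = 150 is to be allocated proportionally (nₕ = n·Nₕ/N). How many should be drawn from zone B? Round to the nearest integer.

Share of zone B = 1671/6420 = 0.26028.
Allocate 150 × 0.26028 = 39.042... → 39.

39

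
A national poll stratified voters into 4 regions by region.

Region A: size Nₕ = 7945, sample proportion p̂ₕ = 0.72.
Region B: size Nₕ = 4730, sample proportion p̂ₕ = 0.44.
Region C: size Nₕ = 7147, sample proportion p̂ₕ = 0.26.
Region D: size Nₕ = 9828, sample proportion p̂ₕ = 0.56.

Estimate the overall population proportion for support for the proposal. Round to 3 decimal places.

0.511

N = 7945 + 4730 + 7147 + 9828 = 29650.
Overall proportion = Σ (Nₕ/N)·p̂ₕ.
Σ Nₕp̂ₕ = 5720.4 + 2081.2 + 1858.22 + 5503.68 = 15163.5.
15163.5 / 29650 = 0.51142... → 0.511.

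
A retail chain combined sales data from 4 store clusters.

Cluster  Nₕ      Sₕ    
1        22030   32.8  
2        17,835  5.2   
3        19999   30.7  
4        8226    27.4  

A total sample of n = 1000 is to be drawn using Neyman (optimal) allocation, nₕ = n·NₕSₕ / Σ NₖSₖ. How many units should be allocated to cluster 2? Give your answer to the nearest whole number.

56

Σ NₕSₕ = 22030·32.8 + 17835·5.2 + 19999·30.7 + 8226·27.4 = 1654687.7.
Share for 2: 92742/1654687.7 = 0.05605.
n_2 = 1000 × 0.05605 = 56.048... → 56.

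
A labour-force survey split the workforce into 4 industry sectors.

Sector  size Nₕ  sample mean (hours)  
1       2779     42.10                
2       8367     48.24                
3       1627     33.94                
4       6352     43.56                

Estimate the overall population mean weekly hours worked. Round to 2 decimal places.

N = 19125; weights Wₕ = Nₕ/N = (0.1453, 0.4375, 0.0851, 0.3321).
x̄_st = Σ Wₕ·x̄ₕ = 0.1453·42.10 + 0.4375·48.24 + 0.0851·33.94 + 0.3321·43.56 ≈ 44.5769...
→ 44.58.

44.58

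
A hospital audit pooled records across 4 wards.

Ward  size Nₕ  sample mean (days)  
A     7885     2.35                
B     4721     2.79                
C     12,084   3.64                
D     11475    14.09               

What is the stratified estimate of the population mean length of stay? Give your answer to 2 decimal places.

6.56

N = 36165; weights Wₕ = Nₕ/N = (0.2180, 0.1305, 0.3341, 0.3173).
x̄_st = Σ Wₕ·x̄ₕ = 0.2180·2.35 + 0.1305·2.79 + 0.3341·3.64 + 0.3173·14.09 ≈ 6.5635...
→ 6.56.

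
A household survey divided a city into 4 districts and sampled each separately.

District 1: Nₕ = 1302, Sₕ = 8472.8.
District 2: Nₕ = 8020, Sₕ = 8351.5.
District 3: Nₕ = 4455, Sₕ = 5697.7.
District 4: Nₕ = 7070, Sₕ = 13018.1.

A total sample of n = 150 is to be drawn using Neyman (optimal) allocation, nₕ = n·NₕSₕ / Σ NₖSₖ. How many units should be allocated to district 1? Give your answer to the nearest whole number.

8

1: NₕSₕ = 1302·8472.8 = 11031585.6
2: NₕSₕ = 8020·8351.5 = 66979030
3: NₕSₕ = 4455·5697.7 = 25383253.5
4: NₕSₕ = 7070·13018.1 = 92037967
Σ NₕSₕ = 195431836.1.
n_1 = 150·11031585.6/195431836.1 = 8.467... → 8.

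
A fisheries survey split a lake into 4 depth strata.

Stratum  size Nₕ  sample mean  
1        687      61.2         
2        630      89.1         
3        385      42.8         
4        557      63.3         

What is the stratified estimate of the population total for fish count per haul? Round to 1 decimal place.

Population total = Σ Nₕ·x̄ₕ (each stratum's size times its mean).
687·61.2 + 630·89.1 + 385·42.8 + 557·63.3 = 42044.4 + 56133 + 16478 + 35258.1 = 149913.5.

149913.5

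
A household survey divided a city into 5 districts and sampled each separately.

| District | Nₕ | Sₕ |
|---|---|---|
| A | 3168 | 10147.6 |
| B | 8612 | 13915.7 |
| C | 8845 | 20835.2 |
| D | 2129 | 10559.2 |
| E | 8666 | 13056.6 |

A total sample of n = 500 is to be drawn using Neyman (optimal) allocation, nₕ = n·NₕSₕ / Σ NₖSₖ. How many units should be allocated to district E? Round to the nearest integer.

Σ NₕSₕ = 3168·10147.6 + 8612·13915.7 + 8845·20835.2 + 2129·10559.2 + 8666·13056.6 = 471905981.6.
Share for E: 113148495.6/471905981.6 = 0.23977.
n_E = 500 × 0.23977 = 119.885... → 120.

120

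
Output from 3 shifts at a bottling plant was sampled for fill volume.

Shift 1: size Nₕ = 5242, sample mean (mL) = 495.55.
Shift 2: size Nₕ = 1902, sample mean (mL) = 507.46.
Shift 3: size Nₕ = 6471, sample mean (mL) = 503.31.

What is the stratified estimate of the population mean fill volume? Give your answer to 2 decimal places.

N = 13615; weights Wₕ = Nₕ/N = (0.3850, 0.1397, 0.4753).
x̄_st = Σ Wₕ·x̄ₕ = 0.3850·495.55 + 0.1397·507.46 + 0.4753·503.31 ≈ 500.9020...
→ 500.90.

500.90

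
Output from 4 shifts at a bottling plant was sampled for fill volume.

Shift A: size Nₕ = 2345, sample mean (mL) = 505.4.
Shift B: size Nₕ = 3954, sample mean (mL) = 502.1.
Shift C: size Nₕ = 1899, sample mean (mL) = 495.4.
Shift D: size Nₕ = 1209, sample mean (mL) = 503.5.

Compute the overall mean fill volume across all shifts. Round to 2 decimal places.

501.75

x̄_st = (Σ Nₕx̄ₕ) / (Σ Nₕ) = (2345·505.4 + 3954·502.1 + 1899·495.4 + 1209·503.5) / 9407
= 4719962.5 / 9407 = 501.7500... → 501.75.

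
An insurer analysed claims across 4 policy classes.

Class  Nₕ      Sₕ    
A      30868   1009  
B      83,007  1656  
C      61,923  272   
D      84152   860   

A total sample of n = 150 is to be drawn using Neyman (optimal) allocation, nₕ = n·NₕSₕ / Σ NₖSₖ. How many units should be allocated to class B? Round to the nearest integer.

80

Σ NₕSₕ = 30868·1009 + 83007·1656 + 61923·272 + 84152·860 = 257819180.
Share for B: 137459592/257819180 = 0.53316.
n_B = 150 × 0.53316 = 79.974... → 80.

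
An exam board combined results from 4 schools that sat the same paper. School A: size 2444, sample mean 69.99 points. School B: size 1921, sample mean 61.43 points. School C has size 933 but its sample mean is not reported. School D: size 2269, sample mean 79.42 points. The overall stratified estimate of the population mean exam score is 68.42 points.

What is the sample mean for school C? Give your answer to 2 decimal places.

Σ Nₕx̄ₕ = N·μ, so 933·x̄_C = 7567·68.42 − (2444·69.99 + 1921·61.43 + 2269·79.42).
= 517734.14 − 469266.57 = 48467.57.
x̄_C = 48467.57 / 933 = 51.9481... → 51.95.

51.95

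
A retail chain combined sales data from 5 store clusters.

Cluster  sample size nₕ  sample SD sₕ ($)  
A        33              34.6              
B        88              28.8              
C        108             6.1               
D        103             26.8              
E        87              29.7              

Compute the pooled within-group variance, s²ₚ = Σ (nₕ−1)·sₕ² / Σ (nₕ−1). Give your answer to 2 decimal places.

636.65

Degrees of freedom: 32 + 87 + 107 + 102 + 86 = 414.
Σ(nₕ−1)sₕ² = 32·1197.16 + 87·829.44 + 107·37.21 + 102·718.24 + 86·882.09 = 263572.09.
s²ₚ = 263572.09 / 414 = 636.6476... → 636.65.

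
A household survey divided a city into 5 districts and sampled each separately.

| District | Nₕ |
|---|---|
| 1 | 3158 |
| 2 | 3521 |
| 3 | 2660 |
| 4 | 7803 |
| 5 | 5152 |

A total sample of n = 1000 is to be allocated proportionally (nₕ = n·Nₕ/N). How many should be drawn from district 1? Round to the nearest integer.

Share of district 1 = 3158/22294 = 0.14165.
Allocate 1000 × 0.14165 = 141.652... → 142.

142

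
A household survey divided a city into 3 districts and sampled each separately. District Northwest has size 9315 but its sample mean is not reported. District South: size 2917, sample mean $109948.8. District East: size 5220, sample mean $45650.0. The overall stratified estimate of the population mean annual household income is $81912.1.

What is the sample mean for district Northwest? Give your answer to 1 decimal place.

Σ Nₕx̄ₕ = N·μ, so 9315·x̄_Northwest = 17452·81912.1 − (2917·109948.8 + 5220·45650.0).
= 1429529969.2 − 559013649.6 = 870516319.6.
x̄_Northwest = 870516319.6 / 9315 = 93453.174... → 93453.2.

93453.2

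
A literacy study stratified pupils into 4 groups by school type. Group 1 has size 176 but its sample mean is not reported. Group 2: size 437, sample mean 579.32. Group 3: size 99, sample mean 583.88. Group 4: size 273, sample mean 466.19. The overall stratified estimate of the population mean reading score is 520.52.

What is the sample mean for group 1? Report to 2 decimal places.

Σ Nₕx̄ₕ = N·μ, so 176·x̄_1 = 985·520.52 − (437·579.32 + 99·583.88 + 273·466.19).
= 512712.2 − 438236.83 = 74475.37.
x̄_1 = 74475.37 / 176 = 423.1555... → 423.16.

423.16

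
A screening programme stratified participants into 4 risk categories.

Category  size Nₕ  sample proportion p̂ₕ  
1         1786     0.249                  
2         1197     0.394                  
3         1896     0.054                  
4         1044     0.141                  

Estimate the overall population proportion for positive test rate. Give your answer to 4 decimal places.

0.1968

Wₕ = Nₕ/N with N = 5923: 0.3015, 0.2021, 0.3201, 0.1763.
p̂_st = 0.3015·0.249 + 0.2021·0.394 + 0.3201·0.054 + 0.1763·0.141 ≈ 0.196846... → 0.1968.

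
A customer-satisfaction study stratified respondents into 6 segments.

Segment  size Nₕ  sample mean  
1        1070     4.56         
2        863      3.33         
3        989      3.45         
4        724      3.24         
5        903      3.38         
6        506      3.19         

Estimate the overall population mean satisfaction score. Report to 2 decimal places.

3.60

x̄_st = (Σ Nₕx̄ₕ) / (Σ Nₕ) = (1070·4.56 + 863·3.33 + 989·3.45 + 724·3.24 + 903·3.38 + 506·3.19) / 5055
= 18177.08 / 5055 = 3.5959... → 3.60.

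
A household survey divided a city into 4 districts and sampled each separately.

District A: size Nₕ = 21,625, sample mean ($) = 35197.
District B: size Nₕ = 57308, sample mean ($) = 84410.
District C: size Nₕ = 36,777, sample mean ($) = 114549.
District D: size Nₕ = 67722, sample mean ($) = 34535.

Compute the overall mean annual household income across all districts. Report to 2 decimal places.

66237.36

N = 183432; weights Wₕ = Nₕ/N = (0.1179, 0.3124, 0.2005, 0.3692).
x̄_st = Σ Wₕ·x̄ₕ = 0.1179·35197 + 0.3124·84410 + 0.2005·114549 + 0.3692·34535 ≈ 66237.3591...
→ 66237.36.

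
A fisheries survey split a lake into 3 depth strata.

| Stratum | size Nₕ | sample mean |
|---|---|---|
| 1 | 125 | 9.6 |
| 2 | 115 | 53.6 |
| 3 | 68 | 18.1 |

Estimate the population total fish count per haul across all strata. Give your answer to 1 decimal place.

8594.8

Population total = Σ Nₕ·x̄ₕ (each stratum's size times its mean).
125·9.6 + 115·53.6 + 68·18.1 = 1200 + 6164 + 1230.8 = 8594.8.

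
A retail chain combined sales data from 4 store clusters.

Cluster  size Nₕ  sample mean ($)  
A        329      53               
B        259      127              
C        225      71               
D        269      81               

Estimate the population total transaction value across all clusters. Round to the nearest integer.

88094

A: 329·53 = 17437
B: 259·127 = 32893
C: 225·71 = 15975
D: 269·81 = 21789
τ̂ = Σ Nₕx̄ₕ = 88094.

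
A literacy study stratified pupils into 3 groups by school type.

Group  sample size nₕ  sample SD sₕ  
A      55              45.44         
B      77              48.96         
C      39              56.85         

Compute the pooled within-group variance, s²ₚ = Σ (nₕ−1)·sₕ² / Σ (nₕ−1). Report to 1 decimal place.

2479.1

Degrees of freedom: 54 + 76 + 38 = 168.
Σ(nₕ−1)sₕ² = 54·2064.7936 + 76·2397.0816 + 38·3231.9225 = 416490.111.
s²ₚ = 416490.111 / 168 = 2479.108... → 2479.1.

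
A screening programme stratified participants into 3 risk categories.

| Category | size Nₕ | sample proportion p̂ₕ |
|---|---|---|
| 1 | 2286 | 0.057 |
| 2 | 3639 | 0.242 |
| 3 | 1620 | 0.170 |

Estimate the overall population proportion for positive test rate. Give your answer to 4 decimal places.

0.1705

Wₕ = Nₕ/N with N = 7545: 0.3030, 0.4823, 0.2147.
p̂_st = 0.3030·0.057 + 0.4823·0.242 + 0.2147·0.170 ≈ 0.170489... → 0.1705.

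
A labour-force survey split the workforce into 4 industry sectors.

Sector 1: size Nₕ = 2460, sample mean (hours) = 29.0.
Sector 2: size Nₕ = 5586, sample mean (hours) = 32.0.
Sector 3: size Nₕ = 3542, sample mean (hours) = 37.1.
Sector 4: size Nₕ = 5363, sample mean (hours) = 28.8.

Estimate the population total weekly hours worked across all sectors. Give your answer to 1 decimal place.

535954.6

1: 2460·29.0 = 71340
2: 5586·32.0 = 178752
3: 3542·37.1 = 131408.2
4: 5363·28.8 = 154454.4
τ̂ = Σ Nₕx̄ₕ = 535954.6.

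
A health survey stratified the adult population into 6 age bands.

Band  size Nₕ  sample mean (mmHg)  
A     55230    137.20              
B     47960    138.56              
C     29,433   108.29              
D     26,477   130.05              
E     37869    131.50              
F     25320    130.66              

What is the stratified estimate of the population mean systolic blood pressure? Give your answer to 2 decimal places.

131.10

N = 222289; weights Wₕ = Nₕ/N = (0.2485, 0.2158, 0.1324, 0.1191, 0.1704, 0.1139).
x̄_st = Σ Wₕ·x̄ₕ = 0.2485·137.20 + 0.2158·138.56 + 0.1324·108.29 + 0.1191·130.05 + 0.1704·131.50 + 0.1139·130.66 ≈ 131.0979...
→ 131.10.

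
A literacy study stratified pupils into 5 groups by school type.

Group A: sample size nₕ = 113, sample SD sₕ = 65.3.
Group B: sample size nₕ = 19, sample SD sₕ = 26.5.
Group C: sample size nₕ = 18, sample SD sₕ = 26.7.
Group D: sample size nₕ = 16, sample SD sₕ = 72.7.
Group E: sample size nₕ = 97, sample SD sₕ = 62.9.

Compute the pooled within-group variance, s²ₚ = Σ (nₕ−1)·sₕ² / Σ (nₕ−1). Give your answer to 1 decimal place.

Degrees of freedom: 112 + 18 + 17 + 15 + 96 = 258.
Σ(nₕ−1)sₕ² = 112·4264.09 + 18·702.25 + 17·712.89 + 15·5285.29 + 96·3956.41 = 961432.42.
s²ₚ = 961432.42 / 258 = 3726.482... → 3726.5.

3726.5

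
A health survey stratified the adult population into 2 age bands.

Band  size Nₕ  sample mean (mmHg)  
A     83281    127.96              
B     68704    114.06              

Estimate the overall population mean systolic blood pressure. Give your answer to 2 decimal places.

121.68

N = 83281 + 68704 = 151985.
Weight each subgroup mean by Nₕ/N and sum.
Σ Nₕx̄ₕ = 83281·127.96 + 68704·114.06 = 10656636.76 + 7836378.24 = 18493015.
Divide by N: 18493015 / 151985 = 121.6766... → 121.68.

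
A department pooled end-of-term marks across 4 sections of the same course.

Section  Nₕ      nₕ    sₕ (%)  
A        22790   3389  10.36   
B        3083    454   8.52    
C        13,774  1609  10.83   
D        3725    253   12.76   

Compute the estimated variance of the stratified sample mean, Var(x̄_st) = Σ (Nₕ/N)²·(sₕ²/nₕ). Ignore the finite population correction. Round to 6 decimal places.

0.021651

N = 43372; Wₕ = Nₕ/N.
section A: (22790/43372)²·10.36²/3389 = 0.008744152
section B: (3083/43372)²·8.52²/454 = 0.000807889
section C: (13774/43372)²·10.83²/1609 = 0.007351943
section D: (3725/43372)²·12.76²/253 = 0.004746948
Sum = 0.021650932 → 0.021651.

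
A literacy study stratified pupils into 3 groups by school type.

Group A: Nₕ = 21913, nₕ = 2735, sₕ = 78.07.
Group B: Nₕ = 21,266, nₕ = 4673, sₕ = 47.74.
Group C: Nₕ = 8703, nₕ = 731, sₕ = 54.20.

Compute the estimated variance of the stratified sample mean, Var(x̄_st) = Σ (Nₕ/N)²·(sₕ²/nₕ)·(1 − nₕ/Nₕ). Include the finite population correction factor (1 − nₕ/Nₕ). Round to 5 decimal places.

0.51544

N = 51882; Wₕ = Nₕ/N.
group A: (21913/51882)²·78.07²/2735·(1 − 2735/21913) = 0.34792270
group B: (21266/51882)²·47.74²/4673·(1 − 4673/21266) = 0.06393613
group C: (8703/51882)²·54.20²/731·(1 − 731/8703) = 0.10358194
Sum = 0.51544077 → 0.51544.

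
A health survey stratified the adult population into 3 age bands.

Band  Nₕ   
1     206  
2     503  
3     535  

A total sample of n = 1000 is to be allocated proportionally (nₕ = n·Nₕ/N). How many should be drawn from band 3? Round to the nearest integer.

430

N = 206 + 503 + 535 = 1244.
n_3 = 1000·535/1244 = 430.064... → 430.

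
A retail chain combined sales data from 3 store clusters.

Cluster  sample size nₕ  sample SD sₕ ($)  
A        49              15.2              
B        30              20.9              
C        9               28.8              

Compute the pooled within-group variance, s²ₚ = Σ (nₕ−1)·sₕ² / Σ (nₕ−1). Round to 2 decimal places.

357.56

A: (49−1)·15.2² = 48·231.04 = 11089.92
B: (30−1)·20.9² = 29·436.81 = 12667.49
C: (9−1)·28.8² = 8·829.44 = 6635.52
Numerator = 30392.93; denominator = Σ(nₕ−1) = 85.
s²ₚ = 30392.93/85 = 357.5639... → 357.56.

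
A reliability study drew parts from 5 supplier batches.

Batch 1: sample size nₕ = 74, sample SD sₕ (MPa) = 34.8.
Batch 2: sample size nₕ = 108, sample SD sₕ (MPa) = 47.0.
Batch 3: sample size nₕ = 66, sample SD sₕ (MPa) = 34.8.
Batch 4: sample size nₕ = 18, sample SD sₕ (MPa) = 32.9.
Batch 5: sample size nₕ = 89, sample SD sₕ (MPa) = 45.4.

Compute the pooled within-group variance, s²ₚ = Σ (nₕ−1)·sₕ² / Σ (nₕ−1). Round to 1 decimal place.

1: (74−1)·34.8² = 73·1211.04 = 88405.92
2: (108−1)·47.0² = 107·2209 = 236363
3: (66−1)·34.8² = 65·1211.04 = 78717.6
4: (18−1)·32.9² = 17·1082.41 = 18400.97
5: (89−1)·45.4² = 88·2061.16 = 181382.08
Numerator = 603269.57; denominator = Σ(nₕ−1) = 350.
s²ₚ = 603269.57/350 = 1723.627... → 1723.6.

1723.6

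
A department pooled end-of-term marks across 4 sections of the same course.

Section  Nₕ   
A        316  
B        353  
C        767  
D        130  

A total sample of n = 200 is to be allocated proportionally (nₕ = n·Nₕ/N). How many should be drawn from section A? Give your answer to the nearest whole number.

Share of section A = 316/1566 = 0.20179.
Allocate 200 × 0.20179 = 40.358... → 40.

40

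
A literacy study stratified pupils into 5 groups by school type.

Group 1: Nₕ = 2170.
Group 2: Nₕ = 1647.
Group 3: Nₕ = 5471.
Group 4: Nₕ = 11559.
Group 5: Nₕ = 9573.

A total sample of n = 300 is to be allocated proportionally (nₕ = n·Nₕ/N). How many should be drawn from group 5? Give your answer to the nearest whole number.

94

Share of group 5 = 9573/30420 = 0.31469.
Allocate 300 × 0.31469 = 94.408... → 94.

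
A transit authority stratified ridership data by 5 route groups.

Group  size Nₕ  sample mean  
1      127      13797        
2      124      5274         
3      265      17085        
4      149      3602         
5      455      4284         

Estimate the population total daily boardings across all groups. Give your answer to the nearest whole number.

9419638

Estimate total by summing Nₕ·x̄ₕ over strata.
127·13797 + 124·5274 + 265·17085 + 149·3602 + 455·4284 = 1752219 + 653976 + 4527525 + 536698 + 1949220 = 9419638.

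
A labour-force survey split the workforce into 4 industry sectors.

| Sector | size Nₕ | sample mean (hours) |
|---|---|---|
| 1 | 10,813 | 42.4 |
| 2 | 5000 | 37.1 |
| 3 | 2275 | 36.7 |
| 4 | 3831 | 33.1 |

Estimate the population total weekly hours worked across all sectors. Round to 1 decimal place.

854269.8

1: 10813·42.4 = 458471.2
2: 5000·37.1 = 185500
3: 2275·36.7 = 83492.5
4: 3831·33.1 = 126806.1
τ̂ = Σ Nₕx̄ₕ = 854269.8.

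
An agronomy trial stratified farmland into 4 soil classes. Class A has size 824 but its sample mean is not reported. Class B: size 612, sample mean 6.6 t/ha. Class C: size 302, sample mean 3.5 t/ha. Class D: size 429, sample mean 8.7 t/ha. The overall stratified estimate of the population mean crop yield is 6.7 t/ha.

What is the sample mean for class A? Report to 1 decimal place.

6.9

Σ Nₕx̄ₕ = N·μ, so 824·x̄_A = 2167·6.7 − (612·6.6 + 302·3.5 + 429·8.7).
= 14518.9 − 8828.5 = 5690.4.
x̄_A = 5690.4 / 824 = 6.906... → 6.9.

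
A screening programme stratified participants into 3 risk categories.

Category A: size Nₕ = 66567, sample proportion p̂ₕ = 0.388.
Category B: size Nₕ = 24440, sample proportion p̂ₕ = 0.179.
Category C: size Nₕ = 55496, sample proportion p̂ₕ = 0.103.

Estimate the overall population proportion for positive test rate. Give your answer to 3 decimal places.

0.245

Wₕ = Nₕ/N with N = 146503: 0.4544, 0.1668, 0.3788.
p̂_st = 0.4544·0.388 + 0.1668·0.179 + 0.3788·0.103 ≈ 0.24517... → 0.245.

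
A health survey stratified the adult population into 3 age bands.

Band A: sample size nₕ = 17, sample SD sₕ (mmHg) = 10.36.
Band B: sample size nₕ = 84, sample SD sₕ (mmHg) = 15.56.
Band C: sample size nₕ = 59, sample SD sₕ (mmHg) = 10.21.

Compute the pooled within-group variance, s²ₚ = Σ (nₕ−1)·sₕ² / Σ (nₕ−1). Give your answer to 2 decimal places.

A: (17−1)·10.36² = 16·107.3296 = 1717.2736
B: (84−1)·15.56² = 83·242.1136 = 20095.4288
C: (59−1)·10.21² = 58·104.2441 = 6046.1578
Numerator = 27858.8602; denominator = Σ(nₕ−1) = 157.
s²ₚ = 27858.8602/157 = 177.4450... → 177.44.

177.44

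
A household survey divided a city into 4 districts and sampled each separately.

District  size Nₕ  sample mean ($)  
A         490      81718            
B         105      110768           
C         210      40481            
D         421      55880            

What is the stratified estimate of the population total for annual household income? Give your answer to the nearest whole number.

83698950

Population total = Σ Nₕ·x̄ₕ (each stratum's size times its mean).
490·81718 + 105·110768 + 210·40481 + 421·55880 = 40041820 + 11630640 + 8501010 + 23525480 = 83698950.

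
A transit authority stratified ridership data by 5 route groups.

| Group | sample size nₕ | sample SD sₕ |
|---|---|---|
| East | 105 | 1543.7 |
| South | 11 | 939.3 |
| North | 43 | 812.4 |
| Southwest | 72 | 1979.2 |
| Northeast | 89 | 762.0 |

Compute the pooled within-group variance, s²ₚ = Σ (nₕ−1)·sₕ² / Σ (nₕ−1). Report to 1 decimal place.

1947923.1

Degrees of freedom: 104 + 10 + 42 + 71 + 88 = 315.
Σ(nₕ−1)sₕ² = 104·2383009.69 + 10·882284.49 + 42·659993.76 + 71·3917232.64 + 88·580644 = 613595780.02.
s²ₚ = 613595780.02 / 315 = 1947923.111... → 1947923.1.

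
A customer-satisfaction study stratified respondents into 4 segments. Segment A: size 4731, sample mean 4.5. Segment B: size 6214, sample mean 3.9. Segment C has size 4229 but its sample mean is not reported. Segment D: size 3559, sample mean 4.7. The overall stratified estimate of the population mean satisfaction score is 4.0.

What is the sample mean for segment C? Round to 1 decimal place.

Σ Nₕx̄ₕ = N·μ, so 4229·x̄_C = 18733·4.0 − (4731·4.5 + 6214·3.9 + 3559·4.7).
= 74932 − 62251.4 = 12680.6.
x̄_C = 12680.6 / 4229 = 2.998... → 3.0.

3.0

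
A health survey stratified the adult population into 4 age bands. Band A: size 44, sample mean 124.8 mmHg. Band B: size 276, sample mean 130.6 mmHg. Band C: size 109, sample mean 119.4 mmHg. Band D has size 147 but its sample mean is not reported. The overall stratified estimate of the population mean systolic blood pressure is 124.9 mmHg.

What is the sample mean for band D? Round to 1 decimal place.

Σ Nₕx̄ₕ = N·μ, so 147·x̄_D = 576·124.9 − (44·124.8 + 276·130.6 + 109·119.4).
= 71942.4 − 54551.4 = 17391.
x̄_D = 17391 / 147 = 118.306... → 118.3.

118.3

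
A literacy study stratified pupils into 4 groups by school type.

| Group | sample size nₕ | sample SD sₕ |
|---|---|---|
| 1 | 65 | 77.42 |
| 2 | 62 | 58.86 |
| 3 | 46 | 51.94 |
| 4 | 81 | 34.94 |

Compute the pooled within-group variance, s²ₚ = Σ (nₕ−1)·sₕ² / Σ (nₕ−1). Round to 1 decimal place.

Degrees of freedom: 64 + 61 + 45 + 80 = 250.
Σ(nₕ−1)sₕ² = 64·5993.8564 + 61·3464.4996 + 45·2697.7636 + 80·1220.8036 = 814004.9352.
s²ₚ = 814004.9352 / 250 = 3256.020... → 3256.0.

3256.0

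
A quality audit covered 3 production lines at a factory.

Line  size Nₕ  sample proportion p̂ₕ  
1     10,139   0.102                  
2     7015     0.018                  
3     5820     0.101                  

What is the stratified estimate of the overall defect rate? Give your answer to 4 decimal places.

N = 10139 + 7015 + 5820 = 22974.
Overall proportion = Σ (Nₕ/N)·p̂ₕ.
Σ Nₕp̂ₕ = 1034.178 + 126.27 + 587.82 = 1748.268.
1748.268 / 22974 = 0.076098... → 0.0761.

0.0761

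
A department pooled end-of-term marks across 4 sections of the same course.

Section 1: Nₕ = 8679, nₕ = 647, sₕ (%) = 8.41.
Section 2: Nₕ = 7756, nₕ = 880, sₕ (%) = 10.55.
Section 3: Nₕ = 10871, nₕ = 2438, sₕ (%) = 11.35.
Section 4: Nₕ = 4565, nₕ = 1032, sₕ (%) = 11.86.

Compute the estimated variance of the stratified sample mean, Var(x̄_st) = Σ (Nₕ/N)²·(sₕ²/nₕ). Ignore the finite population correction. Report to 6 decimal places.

0.024541

N = 31871; Wₕ = Nₕ/N.
section 1: (8679/31871)²·8.41²/647 = 0.008106543
section 2: (7756/31871)²·10.55²/880 = 0.007490425
section 3: (10871/31871)²·11.35²/2438 = 0.006147600
section 4: (4565/31871)²·11.86²/1032 = 0.002796275
Sum = 0.024540844 → 0.024541.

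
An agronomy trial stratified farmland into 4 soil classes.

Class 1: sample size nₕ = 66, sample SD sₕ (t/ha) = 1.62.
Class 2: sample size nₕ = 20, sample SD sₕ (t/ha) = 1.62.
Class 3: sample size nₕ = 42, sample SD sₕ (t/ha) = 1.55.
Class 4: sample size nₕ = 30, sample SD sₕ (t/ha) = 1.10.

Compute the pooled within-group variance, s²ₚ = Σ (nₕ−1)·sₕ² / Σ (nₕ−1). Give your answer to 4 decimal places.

Degrees of freedom: 65 + 19 + 41 + 29 = 154.
Σ(nₕ−1)sₕ² = 65·2.6244 + 19·2.6244 + 41·2.4025 + 29·1.21 = 354.0421.
s²ₚ = 354.0421 / 154 = 2.298975... → 2.2990.

2.2990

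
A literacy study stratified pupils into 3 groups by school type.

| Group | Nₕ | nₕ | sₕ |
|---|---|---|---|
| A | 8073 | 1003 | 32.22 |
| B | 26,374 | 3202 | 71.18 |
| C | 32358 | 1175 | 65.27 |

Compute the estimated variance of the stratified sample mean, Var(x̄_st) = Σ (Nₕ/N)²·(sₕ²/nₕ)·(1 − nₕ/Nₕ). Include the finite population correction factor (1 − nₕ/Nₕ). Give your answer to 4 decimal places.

1.0496

N = 66805; Wₕ = Nₕ/N.
group A: (8073/66805)²·32.22²/1003·(1 − 1003/8073) = 0.0132369
group B: (26374/66805)²·71.18²/3202·(1 − 3202/26374) = 0.2166787
group C: (32358/66805)²·65.27²/1175·(1 − 1175/32358) = 0.8197303
Sum = 1.0496459 → 1.0496.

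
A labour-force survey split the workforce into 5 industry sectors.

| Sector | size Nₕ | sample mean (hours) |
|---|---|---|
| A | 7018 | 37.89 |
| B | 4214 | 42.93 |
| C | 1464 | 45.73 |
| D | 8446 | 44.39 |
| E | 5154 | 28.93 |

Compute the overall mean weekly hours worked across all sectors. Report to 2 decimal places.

N = 7018 + 4214 + 1464 + 8446 + 5154 = 26296.
The stratified mean weights each stratum mean by its population share Nₕ/N.
Σ Nₕx̄ₕ = 7018·37.89 + 4214·42.93 + 1464·45.73 + 8446·44.39 + 5154·28.93 = 265912.02 + 180907.02 + 66948.72 + 374917.94 + 149105.22 = 1037790.92.
Divide by N: 1037790.92 / 26296 = 39.4657... → 39.47.

39.47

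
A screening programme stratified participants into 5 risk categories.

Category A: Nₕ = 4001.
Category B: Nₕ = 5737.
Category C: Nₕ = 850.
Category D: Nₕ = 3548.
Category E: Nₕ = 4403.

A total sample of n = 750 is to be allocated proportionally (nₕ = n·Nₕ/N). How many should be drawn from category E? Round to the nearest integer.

N = 4001 + 5737 + 850 + 3548 + 4403 = 18539.
n_E = 750·4403/18539 = 178.124... → 178.

178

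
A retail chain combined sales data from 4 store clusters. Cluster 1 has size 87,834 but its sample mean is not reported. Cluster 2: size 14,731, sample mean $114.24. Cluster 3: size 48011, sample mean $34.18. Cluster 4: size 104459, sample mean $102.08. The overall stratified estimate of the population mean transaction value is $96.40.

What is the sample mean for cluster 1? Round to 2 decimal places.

N = 87834 + 14731 + 48011 + 104459 = 255035.
Overall total = μ·N = 96.40·255035 = 24585374.
Subtract the known strata: 14731·114.24 + 48011·34.18 + 104459·102.08 = 13987060.14.
Remaining total for cluster 1: 24585374 − 13987060.14 = 10598313.86.
Divide by its size: 10598313.86 / 87834 = 120.6630... → 120.66.

120.66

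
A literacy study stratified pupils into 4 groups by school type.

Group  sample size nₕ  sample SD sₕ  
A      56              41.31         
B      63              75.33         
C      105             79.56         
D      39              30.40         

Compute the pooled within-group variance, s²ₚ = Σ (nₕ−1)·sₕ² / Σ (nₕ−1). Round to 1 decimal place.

4398.1

Degrees of freedom: 55 + 62 + 104 + 38 = 259.
Σ(nₕ−1)sₕ² = 55·1706.5161 + 62·5674.6089 + 104·6329.7936 + 38·924.16 = 1139100.7517.
s²ₚ = 1139100.7517 / 259 = 4398.072... → 4398.1.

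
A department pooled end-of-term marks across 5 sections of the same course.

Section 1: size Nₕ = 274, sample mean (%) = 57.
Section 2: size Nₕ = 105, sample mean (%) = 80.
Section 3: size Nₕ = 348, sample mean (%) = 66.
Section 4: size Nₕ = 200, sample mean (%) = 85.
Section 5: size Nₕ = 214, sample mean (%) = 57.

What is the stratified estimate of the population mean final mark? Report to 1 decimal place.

N = 1141; weights Wₕ = Nₕ/N = (0.2401, 0.0920, 0.3050, 0.1753, 0.1876).
x̄_st = Σ Wₕ·x̄ₕ = 0.2401·57 + 0.0920·80 + 0.3050·66 + 0.1753·85 + 0.1876·57 ≈ 66.770...
→ 66.8.

66.8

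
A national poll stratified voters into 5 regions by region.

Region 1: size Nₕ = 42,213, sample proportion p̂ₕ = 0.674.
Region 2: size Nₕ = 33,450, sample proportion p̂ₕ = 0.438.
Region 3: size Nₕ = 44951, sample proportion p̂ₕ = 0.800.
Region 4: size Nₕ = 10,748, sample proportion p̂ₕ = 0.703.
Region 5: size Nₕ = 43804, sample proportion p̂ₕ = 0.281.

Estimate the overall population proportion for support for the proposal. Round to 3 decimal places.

0.565

N = 42213 + 33450 + 44951 + 10748 + 43804 = 175166.
Overall proportion = Σ (Nₕ/N)·p̂ₕ.
Σ Nₕp̂ₕ = 28451.562 + 14651.1 + 35960.8 + 7555.844 + 12308.924 = 98928.23.
98928.23 / 175166 = 0.56477... → 0.565.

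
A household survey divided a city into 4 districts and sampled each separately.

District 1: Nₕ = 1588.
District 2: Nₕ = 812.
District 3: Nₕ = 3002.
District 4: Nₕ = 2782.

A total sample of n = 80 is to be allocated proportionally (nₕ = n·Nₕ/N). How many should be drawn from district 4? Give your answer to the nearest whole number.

27

N = 1588 + 812 + 3002 + 2782 = 8184.
n_4 = 80·2782/8184 = 27.195... → 27.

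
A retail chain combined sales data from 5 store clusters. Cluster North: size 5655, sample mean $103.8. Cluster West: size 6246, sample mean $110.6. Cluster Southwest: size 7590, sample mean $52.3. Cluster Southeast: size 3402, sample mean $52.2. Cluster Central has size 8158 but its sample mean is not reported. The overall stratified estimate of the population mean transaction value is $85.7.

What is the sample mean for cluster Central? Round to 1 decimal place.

N = 5655 + 6246 + 7590 + 3402 + 8158 = 31051.
Overall total = μ·N = 85.7·31051 = 2661070.7.
Subtract the known strata: 5655·103.8 + 6246·110.6 + 7590·52.3 + 3402·52.2 = 1852338.
Remaining total for cluster Central: 2661070.7 − 1852338 = 808732.7.
Divide by its size: 808732.7 / 8158 = 99.134... → 99.1.

99.1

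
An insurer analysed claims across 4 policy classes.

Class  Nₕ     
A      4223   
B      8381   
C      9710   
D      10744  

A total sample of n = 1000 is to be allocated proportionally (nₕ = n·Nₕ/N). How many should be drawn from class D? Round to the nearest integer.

N = 4223 + 8381 + 9710 + 10744 = 33058.
n_D = 1000·10744/33058 = 325.005... → 325.

325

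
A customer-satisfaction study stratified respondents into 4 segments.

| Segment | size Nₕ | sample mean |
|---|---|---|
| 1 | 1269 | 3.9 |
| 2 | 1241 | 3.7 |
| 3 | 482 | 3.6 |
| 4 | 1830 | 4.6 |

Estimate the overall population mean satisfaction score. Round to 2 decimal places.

4.08

N = 1269 + 1241 + 482 + 1830 = 4822.
The stratified mean weights each stratum mean by its population share Nₕ/N.
Σ Nₕx̄ₕ = 1269·3.9 + 1241·3.7 + 482·3.6 + 1830·4.6 = 4949.1 + 4591.7 + 1735.2 + 8418 = 19694.
Divide by N: 19694 / 4822 = 4.0842... → 4.08.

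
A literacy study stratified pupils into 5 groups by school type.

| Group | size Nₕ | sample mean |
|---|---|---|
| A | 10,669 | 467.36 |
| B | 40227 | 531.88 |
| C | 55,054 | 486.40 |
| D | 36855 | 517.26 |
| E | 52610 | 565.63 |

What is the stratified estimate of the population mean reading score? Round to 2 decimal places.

x̄_st = (Σ Nₕx̄ₕ) / (Σ Nₕ) = (10669·467.36 + 40227·531.88 + 55054·486.40 + 36855·517.26 + 52610·565.63) / 195415
= 101981877.8 / 195415 = 521.8733... → 521.87.

521.87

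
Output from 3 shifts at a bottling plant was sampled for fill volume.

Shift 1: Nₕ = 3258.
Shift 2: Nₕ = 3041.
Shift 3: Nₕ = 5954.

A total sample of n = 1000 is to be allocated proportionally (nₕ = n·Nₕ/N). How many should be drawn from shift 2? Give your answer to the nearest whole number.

Share of shift 2 = 3041/12253 = 0.24818.
Allocate 1000 × 0.24818 = 248.184... → 248.

248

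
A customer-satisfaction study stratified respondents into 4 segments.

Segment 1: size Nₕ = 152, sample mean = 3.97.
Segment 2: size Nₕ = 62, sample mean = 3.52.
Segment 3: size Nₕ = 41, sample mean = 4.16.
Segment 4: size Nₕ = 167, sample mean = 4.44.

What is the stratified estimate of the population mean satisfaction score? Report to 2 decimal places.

4.11

x̄_st = (Σ Nₕx̄ₕ) / (Σ Nₕ) = (152·3.97 + 62·3.52 + 41·4.16 + 167·4.44) / 422
= 1733.72 / 422 = 4.1083... → 4.11.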